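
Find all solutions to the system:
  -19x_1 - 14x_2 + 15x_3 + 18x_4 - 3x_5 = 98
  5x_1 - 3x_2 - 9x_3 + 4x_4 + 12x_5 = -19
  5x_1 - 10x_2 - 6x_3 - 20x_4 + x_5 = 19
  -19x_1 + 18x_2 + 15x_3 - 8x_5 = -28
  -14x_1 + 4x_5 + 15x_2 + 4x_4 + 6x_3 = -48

no solution

Row-reduce:
R1 ← R1 / (-19).
R2 ← R2 − 5·R1.
R3 ← R3 − 5·R1.
R4 ← R4 + 19·R1.
R5 ← R5 + 14·R1.
R2 ← R2 / (-127/19).
R1 ← R1 − 14/19·R2.
R3 ← R3 + 260/19·R2.
R4 ← R4 − 32·R2.
R5 ← R5 − 481/19·R2.
R3 ← R3 / (1053/127).
R1 ← R1 + 171/127·R3.
R2 ← R2 − 96/127·R3.
R4 ← R4 + 3072/127·R3.
R5 ← R5 + 3072/127·R3.
R4 ← R4 / (-25582/351).
R1 ← R1 + 628/117·R4.
R2 ← R2 − 602/351·R4.
R3 ← R3 + 4210/1053·R4.
R5 ← R5 + 25582/351·R4.
Row 5 reduces to 0 = -1, a contradiction. The system is inconsistent.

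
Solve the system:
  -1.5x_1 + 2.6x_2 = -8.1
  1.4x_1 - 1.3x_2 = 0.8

Row-reduce the augmented matrix:
R1 ← R1 / (-3/2).
R2 ← R2 − 7/5·R1.
R2 ← R2 / (169/150).
R1 ← R1 + 26/15·R2.
Reading off the reduced rows gives x_1 = -5, x_2 = -6.

x_1 = -5, x_2 = -6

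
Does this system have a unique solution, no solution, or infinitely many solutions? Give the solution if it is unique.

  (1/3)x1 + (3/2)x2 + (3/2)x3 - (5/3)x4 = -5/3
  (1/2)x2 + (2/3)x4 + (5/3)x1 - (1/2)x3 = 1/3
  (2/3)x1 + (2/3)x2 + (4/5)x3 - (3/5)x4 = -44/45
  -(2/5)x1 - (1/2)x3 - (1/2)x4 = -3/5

Row-reduce the augmented matrix:
R1 ← R1 / (1/3).
R2 ← R2 − 5/3·R1.
R3 ← R3 − 2/3·R1.
R4 ← R4 + 2/5·R1.
R2 ← R2 / (-7).
R1 ← R1 − 9/2·R2.
R3 ← R3 + 7/3·R2.
R4 ← R4 − 9/5·R2.
R3 ← R3 / (7/15).
R1 ← R1 + 9/14·R3.
R2 ← R2 − 8/7·R3.
R4 ← R4 + 53/70·R3.
R4 ← R4 / (-303/490).
R1 ← R1 − 41/98·R4.
R2 ← R2 + 31/49·R4.
R3 ← R3 + 4/7·R4.
Reading off the reduced rows gives x1 = -1, x2 = 4/3, x3 = 0, x4 = 2.

x1 = -1, x2 = 4/3, x3 = 0, x4 = 2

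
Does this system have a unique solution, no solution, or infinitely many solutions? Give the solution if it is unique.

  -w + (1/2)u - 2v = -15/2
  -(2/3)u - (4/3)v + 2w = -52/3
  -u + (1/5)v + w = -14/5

Row-reduce the augmented matrix:
R1 ← R1 / (1/2).
R2 ← R2 + 2/3·R1.
R3 ← R3 + 1·R1.
R2 ← R2 / (-4).
R1 ← R1 + 4·R2.
R3 ← R3 + 19/5·R2.
R3 ← R3 / (-49/30).
R1 ← R1 + 8/3·R3.
R2 ← R2 + 1/6·R3.
Reading off the reduced rows gives u = -1, v = 6, w = -5.

u = -1, v = 6, w = -5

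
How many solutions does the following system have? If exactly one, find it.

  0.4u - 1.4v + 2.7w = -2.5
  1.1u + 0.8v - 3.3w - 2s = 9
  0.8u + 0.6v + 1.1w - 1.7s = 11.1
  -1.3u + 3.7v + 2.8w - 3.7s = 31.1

Row-reduce the augmented matrix:
R1 ← R1 / (2/5).
R2 ← R2 − 11/10·R1.
R3 ← R3 − 4/5·R1.
R4 ← R4 + 13/10·R1.
R2 ← R2 / (93/20).
R1 ← R1 + 7/2·R2.
R3 ← R3 − 17/5·R2.
R4 ← R4 + 17/20·R2.
R3 ← R3 / (549/155).
R1 ← R1 + 41/31·R3.
R2 ← R2 + 143/62·R3.
R4 ← R4 − 5961/620·R3.
R4 ← R4 / (-15023/4392).
R1 ← R1 + 5251/3294·R4.
R2 ← R2 + 3853/6588·R4.
R3 ← R3 + 221/3294·R4.
Reading off the reduced rows gives u = 1, v = 4, w = 1, s = -4.

u = 1, v = 4, w = 1, s = -4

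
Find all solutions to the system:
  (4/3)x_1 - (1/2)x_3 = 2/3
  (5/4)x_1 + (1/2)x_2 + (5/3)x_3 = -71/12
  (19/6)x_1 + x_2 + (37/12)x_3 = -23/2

Row-reduce:
R1 ← R1 / (4/3).
R2 ← R2 − 5/4·R1.
R3 ← R3 − 19/6·R1.
R2 ← R2 / (1/2).
R3 ← R3 − 1·R2.
Rank is 2 with 3 unknowns, leaving x_3 free.

infinitely many solutions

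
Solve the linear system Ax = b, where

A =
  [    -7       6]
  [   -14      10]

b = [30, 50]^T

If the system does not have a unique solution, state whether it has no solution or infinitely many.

Row-reduce the augmented matrix:
R1 ← R1 / (-7).
R2 ← R2 + 14·R1.
R2 ← R2 / (-2).
R1 ← R1 + 6/7·R2.
Reading off the reduced rows gives x_1 = 0, x_2 = 5.

x_1 = 0, x_2 = 5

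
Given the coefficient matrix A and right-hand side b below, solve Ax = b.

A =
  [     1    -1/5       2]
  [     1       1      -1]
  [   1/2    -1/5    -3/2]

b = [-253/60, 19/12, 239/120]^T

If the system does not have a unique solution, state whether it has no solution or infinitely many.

x_1 = -3/4, x_2 = 2/3, x_3 = -5/3

Row-reduce the augmented matrix:
R2 ← R2 − 1·R1.
R3 ← R3 − 1/2·R1.
R2 ← R2 / (6/5).
R1 ← R1 + 1/5·R2.
R3 ← R3 + 1/10·R2.
R3 ← R3 / (-11/4).
R1 ← R1 − 3/2·R3.
R2 ← R2 + 5/2·R3.
Reading off the reduced rows gives x_1 = -3/4, x_2 = 2/3, x_3 = -5/3.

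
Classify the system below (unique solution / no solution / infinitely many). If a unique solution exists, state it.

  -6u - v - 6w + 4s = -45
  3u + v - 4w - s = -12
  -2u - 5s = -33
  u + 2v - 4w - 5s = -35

u = 4, v = 5, w = 6, s = 5

Row-reduce the augmented matrix:
R1 ← R1 / (-6).
R2 ← R2 − 3·R1.
R3 ← R3 + 2·R1.
R4 ← R4 − 1·R1.
R2 ← R2 / (1/2).
R1 ← R1 − 1/6·R2.
R3 ← R3 − 1/3·R2.
R4 ← R4 − 11/6·R2.
R3 ← R3 / (20/3).
R1 ← R1 − 10/3·R3.
R2 ← R2 + 14·R3.
R4 ← R4 − 62/3·R3.
R4 ← R4 / (137/10).
R1 ← R1 − 5/2·R4.
R2 ← R2 + 127/10·R4.
R3 ← R3 + 21/20·R4.
Reading off the reduced rows gives u = 4, v = 5, w = 6, s = 5.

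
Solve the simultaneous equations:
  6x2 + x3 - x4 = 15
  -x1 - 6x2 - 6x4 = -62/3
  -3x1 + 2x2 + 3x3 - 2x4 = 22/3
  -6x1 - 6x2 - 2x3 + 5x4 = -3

x1 = -4/3, x2 = 8/3, x3 = 0, x4 = 1

Row-reduce the augmented matrix:
Swap R1 and R2.
R1 ← R1 / (-1).
R3 ← R3 + 3·R1.
R4 ← R4 + 6·R1.
R2 ← R2 / (6).
R1 ← R1 − 6·R2.
R3 ← R3 − 20·R2.
R4 ← R4 − 30·R2.
R3 ← R3 / (-1/3).
R1 ← R1 + 1·R3.
R2 ← R2 − 1/6·R3.
R4 ← R4 + 7·R3.
R4 ← R4 / (-360).
R1 ← R1 + 51·R4.
R2 ← R2 − 19/2·R4.
R3 ← R3 + 58·R4.
Reading off the reduced rows gives x1 = -4/3, x2 = 8/3, x3 = 0, x4 = 1.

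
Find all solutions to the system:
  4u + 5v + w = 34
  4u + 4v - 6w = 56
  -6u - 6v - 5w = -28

Row-reduce the augmented matrix:
R1 ← R1 / (4).
R2 ← R2 − 4·R1.
R3 ← R3 + 6·R1.
R2 ← R2 / (-1).
R1 ← R1 − 5/4·R2.
R3 ← R3 − 3/2·R2.
R3 ← R3 / (-14).
R1 ← R1 + 17/2·R3.
R2 ← R2 − 7·R3.
Reading off the reduced rows gives u = 2, v = 6, w = -4.

u = 2, v = 6, w = -4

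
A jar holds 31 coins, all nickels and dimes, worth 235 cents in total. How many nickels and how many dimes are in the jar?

nickels: 15, dimes: 16

Let n = nickels, d = dimes.
  d + n = 31
  5n + 10d = 235
Row-reduce the augmented matrix:
R2 ← R2 − 5·R1.
R2 ← R2 / (5).
R1 ← R1 − 1·R2.
Reading off the reduced rows gives n = 15, d = 16.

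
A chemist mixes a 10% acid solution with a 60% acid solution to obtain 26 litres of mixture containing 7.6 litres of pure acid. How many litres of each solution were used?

Let a = litres of solution A, b = litres of solution B.
  a + b = 26
  (1/10)a + (3/5)b = 38/5
Row-reduce the augmented matrix:
R2 ← R2 − 1/10·R1.
R2 ← R2 / (1/2).
R1 ← R1 − 1·R2.
Reading off the reduced rows gives a = 16, b = 10.

litres of solution A: 16, litres of solution B: 10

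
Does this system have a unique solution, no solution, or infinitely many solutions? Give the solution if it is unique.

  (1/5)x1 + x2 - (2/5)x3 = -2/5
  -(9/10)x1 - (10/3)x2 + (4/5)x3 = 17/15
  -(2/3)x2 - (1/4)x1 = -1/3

Row-reduce:
R1 ← R1 / (1/5).
R2 ← R2 + 9/10·R1.
R3 ← R3 + 1/4·R1.
R2 ← R2 / (7/6).
R1 ← R1 − 5·R2.
R3 ← R3 − 7/12·R2.
Row 3 reduces to 0 = -1/2, a contradiction. The system is inconsistent.

no solution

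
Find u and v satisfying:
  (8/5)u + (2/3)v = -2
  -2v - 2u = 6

u = 0, v = -3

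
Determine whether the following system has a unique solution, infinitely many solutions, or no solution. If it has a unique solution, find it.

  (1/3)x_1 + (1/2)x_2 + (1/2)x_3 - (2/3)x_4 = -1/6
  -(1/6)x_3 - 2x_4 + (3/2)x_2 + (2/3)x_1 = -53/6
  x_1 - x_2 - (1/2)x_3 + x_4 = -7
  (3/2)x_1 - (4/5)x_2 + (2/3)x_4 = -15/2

Row-reduce the augmented matrix:
R1 ← R1 / (1/3).
R2 ← R2 − 2/3·R1.
R3 ← R3 − 1·R1.
R4 ← R4 − 3/2·R1.
R2 ← R2 / (1/2).
R1 ← R1 − 3/2·R2.
R3 ← R3 + 5/2·R2.
R4 ← R4 + 61/20·R2.
R3 ← R3 / (-47/6).
R1 ← R1 − 5·R3.
R2 ← R2 + 7/3·R3.
R4 ← R4 + 281/30·R3.
R4 ← R4 / (-1/705).
R1 ← R1 + 10/47·R4.
R2 ← R2 + 58/47·R4.
R3 ← R3 − 2/47·R4.
Reading off the reduced rows gives x_1 = -5, x_2 = 5, x_3 = 6, x_4 = 6.

x_1 = -5, x_2 = 5, x_3 = 6, x_4 = 6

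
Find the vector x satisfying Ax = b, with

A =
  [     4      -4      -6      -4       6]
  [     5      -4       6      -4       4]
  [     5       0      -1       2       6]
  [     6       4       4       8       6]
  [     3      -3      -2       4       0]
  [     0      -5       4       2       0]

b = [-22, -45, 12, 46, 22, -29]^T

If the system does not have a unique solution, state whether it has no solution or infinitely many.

x_1 = 5, x_2 = 5, x_3 = -3, x_4 = 4, x_5 = -4

Row-reduce the augmented matrix:
R1 ← R1 / (4).
R2 ← R2 − 5·R1.
R3 ← R3 − 5·R1.
R4 ← R4 − 6·R1.
R5 ← R5 − 3·R1.
R1 ← R1 + 1·R2.
R3 ← R3 − 5·R2.
R4 ← R4 − 10·R2.
R6 ← R6 + 5·R2.
R3 ← R3 / (-61).
R1 ← R1 − 12·R3.
R2 ← R2 − 27/2·R3.
R4 ← R4 + 122·R3.
R5 ← R5 − 5/2·R3.
R6 ← R6 − 143/2·R3.
Swap R4 and R5.
R4 ← R4 / (432/61).
R1 ← R1 − 24/61·R4.
R2 ← R2 − 88/61·R4.
R3 ← R3 + 2/61·R4.
R6 ← R6 − 570/61·R4.
Swap R5 and R6.
R5 ← R5 / (911/144).
R1 ← R1 − 49/36·R5.
R2 ← R2 − 89/108·R5.
R3 ← R3 + 121/432·R5.
R4 ← R4 + 469/864·R5.
R6 reduces to 0 = 0, so the extra equation is consistent.
Reading off the reduced rows gives x_1 = 5, x_2 = 5, x_3 = -3, x_4 = 4, x_5 = -4.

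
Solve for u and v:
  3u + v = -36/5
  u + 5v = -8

u = -2, v = -6/5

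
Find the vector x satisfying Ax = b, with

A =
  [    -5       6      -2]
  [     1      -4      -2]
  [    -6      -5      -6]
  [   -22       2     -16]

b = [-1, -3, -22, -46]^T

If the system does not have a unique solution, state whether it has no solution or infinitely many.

x_1 = 3, x_2 = 2, x_3 = -1

Row-reduce the augmented matrix:
R1 ← R1 / (-5).
R2 ← R2 − 1·R1.
R3 ← R3 + 6·R1.
R4 ← R4 + 22·R1.
R2 ← R2 / (-14/5).
R1 ← R1 + 6/5·R2.
R3 ← R3 + 61/5·R2.
R4 ← R4 + 122/5·R2.
R3 ← R3 / (48/7).
R1 ← R1 − 10/7·R3.
R2 ← R2 − 6/7·R3.
R4 ← R4 − 96/7·R3.
R4 reduces to 0 = 0, so the extra equation is consistent.
Reading off the reduced rows gives x_1 = 3, x_2 = 2, x_3 = -1.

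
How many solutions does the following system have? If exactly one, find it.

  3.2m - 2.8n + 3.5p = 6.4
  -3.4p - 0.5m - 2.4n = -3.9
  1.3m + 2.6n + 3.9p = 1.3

Row-reduce the augmented matrix:
R1 ← R1 / (16/5).
R2 ← R2 + 1/2·R1.
R3 ← R3 − 13/10·R1.
R2 ← R2 / (-227/80).
R1 ← R1 + 7/8·R2.
R3 ← R3 − 299/80·R2.
R3 ← R3 / (-5811/4540).
R1 ← R1 − 448/227·R3.
R2 ← R2 − 913/908·R3.
Reading off the reduced rows gives m = -5, n = -3, p = 4.

m = -5, n = -3, p = 4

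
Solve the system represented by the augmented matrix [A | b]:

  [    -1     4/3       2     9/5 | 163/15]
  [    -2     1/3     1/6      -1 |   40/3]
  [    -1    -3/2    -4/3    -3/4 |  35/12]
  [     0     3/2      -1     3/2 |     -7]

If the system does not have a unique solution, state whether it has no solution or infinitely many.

x_1 = -6, x_2 = -1, x_3 = 4, x_4 = -1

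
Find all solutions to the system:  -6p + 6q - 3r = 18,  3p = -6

Row-reduce:
R1 ← R1 / (-6).
R2 ← R2 − 3·R1.
R2 ← R2 / (3).
R1 ← R1 + 1·R2.
Rank is 2 with 3 unknowns, leaving r free.

infinitely many solutions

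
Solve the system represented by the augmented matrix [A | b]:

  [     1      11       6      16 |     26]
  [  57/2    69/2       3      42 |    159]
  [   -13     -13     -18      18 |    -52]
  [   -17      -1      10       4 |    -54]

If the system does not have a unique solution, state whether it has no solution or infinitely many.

infinitely many solutions

Row-reduce:
R2 ← R2 − 57/2·R1.
R3 ← R3 + 13·R1.
R4 ← R4 + 17·R1.
R2 ← R2 / (-279).
R1 ← R1 − 11·R2.
R3 ← R3 − 130·R2.
R4 ← R4 − 186·R2.
R3 ← R3 / (-1700/93).
R1 ← R1 + 58/93·R3.
R2 ← R2 − 56/93·R3.
Rank is 3 with 4 unknowns, leaving x_4 free.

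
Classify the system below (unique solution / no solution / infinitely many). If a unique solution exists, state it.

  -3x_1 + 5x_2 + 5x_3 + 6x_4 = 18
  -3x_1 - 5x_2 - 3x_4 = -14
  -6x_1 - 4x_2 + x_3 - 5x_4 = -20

infinitely many solutions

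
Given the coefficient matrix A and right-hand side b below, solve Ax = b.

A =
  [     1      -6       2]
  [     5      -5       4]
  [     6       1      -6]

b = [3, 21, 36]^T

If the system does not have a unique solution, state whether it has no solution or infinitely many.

x_1 = 5, x_2 = 0, x_3 = -1

Row-reduce the augmented matrix:
R2 ← R2 − 5·R1.
R3 ← R3 − 6·R1.
R2 ← R2 / (25).
R1 ← R1 + 6·R2.
R3 ← R3 − 37·R2.
R3 ← R3 / (-228/25).
R1 ← R1 − 14/25·R3.
R2 ← R2 + 6/25·R3.
Reading off the reduced rows gives x_1 = 5, x_2 = 0, x_3 = -1.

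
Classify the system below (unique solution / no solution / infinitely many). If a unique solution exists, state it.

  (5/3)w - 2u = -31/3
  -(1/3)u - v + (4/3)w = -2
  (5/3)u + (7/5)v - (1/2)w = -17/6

u = 1, v = -5, w = -5

Row-reduce the augmented matrix:
R1 ← R1 / (-2).
R2 ← R2 + 1/3·R1.
R3 ← R3 − 5/3·R1.
R2 ← R2 / (-1).
R3 ← R3 − 7/5·R2.
R3 ← R3 / (71/30).
R1 ← R1 + 5/6·R3.
R2 ← R2 + 19/18·R3.
Reading off the reduced rows gives u = 1, v = -5, w = -5.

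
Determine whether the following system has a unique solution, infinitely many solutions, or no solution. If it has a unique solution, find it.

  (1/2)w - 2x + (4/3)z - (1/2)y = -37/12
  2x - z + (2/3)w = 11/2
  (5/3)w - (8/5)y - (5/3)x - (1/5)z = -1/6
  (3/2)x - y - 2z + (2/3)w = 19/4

Row-reduce the augmented matrix:
R1 ← R1 / (-2).
R2 ← R2 − 2·R1.
R3 ← R3 + 5/3·R1.
R4 ← R4 − 3/2·R1.
R2 ← R2 / (-1/2).
R1 ← R1 − 1/4·R2.
R3 ← R3 + 71/60·R2.
R4 ← R4 + 11/8·R2.
R3 ← R3 / (-21/10).
R1 ← R1 + 1/2·R3.
R2 ← R2 + 2/3·R3.
R4 ← R4 + 23/12·R3.
R4 ← R4 / (-893/1134).
R1 ← R1 − 131/189·R4.
R2 ← R2 + 1051/567·R4.
R3 ← R3 − 136/189·R4.
Reading off the reduced rows gives x = 5/2, y = -1, z = 1/2, w = 3/2.

x = 5/2, y = -1, z = 1/2, w = 3/2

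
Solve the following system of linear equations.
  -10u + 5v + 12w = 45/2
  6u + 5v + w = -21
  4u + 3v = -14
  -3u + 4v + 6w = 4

Row-reduce:
R1 ← R1 / (-10).
R2 ← R2 − 6·R1.
R3 ← R3 − 4·R1.
R4 ← R4 + 3·R1.
R2 ← R2 / (8).
R1 ← R1 + 1/2·R2.
R3 ← R3 − 5·R2.
R4 ← R4 − 5/2·R2.
R3 ← R3 / (-13/40).
R1 ← R1 + 11/16·R3.
R2 ← R2 − 41/40·R3.
R4 ← R4 + 13/80·R3.
Row 4 reduces to 0 = -1/4, a contradiction. The system is inconsistent.

no solution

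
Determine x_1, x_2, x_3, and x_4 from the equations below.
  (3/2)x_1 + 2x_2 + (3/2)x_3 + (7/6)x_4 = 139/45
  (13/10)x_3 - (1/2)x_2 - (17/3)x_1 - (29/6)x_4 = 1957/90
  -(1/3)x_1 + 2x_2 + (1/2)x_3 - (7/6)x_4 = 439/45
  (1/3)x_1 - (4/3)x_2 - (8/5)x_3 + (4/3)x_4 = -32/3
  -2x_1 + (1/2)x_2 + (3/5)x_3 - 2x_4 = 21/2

x_1 = -4/3, x_2 = 13/5, x_3 = 2, x_4 = -8/3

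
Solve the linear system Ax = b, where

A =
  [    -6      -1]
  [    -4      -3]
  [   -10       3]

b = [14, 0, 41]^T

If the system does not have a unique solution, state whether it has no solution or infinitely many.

Row-reduce:
R1 ← R1 / (-6).
R2 ← R2 + 4·R1.
R3 ← R3 + 10·R1.
R2 ← R2 / (-7/3).
R1 ← R1 − 1/6·R2.
R3 ← R3 − 14/3·R2.
Row 3 reduces to 0 = -1, a contradiction. The system is inconsistent.

no solution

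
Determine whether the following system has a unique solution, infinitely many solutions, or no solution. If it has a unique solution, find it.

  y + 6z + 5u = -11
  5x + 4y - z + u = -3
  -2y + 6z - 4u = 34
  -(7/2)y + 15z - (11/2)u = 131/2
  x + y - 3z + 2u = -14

Row-reduce:
Swap R1 and R2.
R1 ← R1 / (5).
R5 ← R5 − 1·R1.
R1 ← R1 − 4/5·R2.
R3 ← R3 + 2·R2.
R4 ← R4 + 7/2·R2.
R5 ← R5 − 1/5·R2.
R3 ← R3 / (18).
R1 ← R1 + 5·R3.
R2 ← R2 − 6·R3.
R4 ← R4 − 36·R3.
R5 ← R5 + 4·R3.
Swap R4 and R5.
R4 ← R4 / (32/15).
R1 ← R1 + 32/15·R4.
R2 ← R2 − 3·R4.
R3 ← R3 − 1/3·R4.
Row 5 reduces to 0 = 3, a contradiction. The system is inconsistent.

no solution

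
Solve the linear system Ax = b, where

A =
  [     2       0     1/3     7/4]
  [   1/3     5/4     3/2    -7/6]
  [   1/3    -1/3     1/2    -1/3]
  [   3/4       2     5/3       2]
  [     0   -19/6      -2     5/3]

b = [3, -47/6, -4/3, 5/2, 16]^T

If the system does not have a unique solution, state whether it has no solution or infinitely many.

Row-reduce:
R1 ← R1 / (2).
R2 ← R2 − 1/3·R1.
R3 ← R3 − 1/3·R1.
R4 ← R4 − 3/4·R1.
R2 ← R2 / (5/4).
R3 ← R3 + 1/3·R2.
R4 ← R4 − 2·R2.
R5 ← R5 + 19/6·R2.
R3 ← R3 / (112/135).
R1 ← R1 − 1/6·R3.
R2 ← R2 − 52/45·R3.
R4 ← R4 + 277/360·R3.
R5 ← R5 − 224/135·R3.
R4 ← R4 / (19617/7168).
R1 ← R1 − 1933/1792·R4.
R2 ← R2 − 55/224·R4.
R3 ← R3 + 1095/896·R4.
Row 5 reduces to 0 = 3, a contradiction. The system is inconsistent.

no solution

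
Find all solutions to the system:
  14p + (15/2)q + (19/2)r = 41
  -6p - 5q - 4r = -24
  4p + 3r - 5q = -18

no solution

Row-reduce:
R1 ← R1 / (14).
R2 ← R2 + 6·R1.
R3 ← R3 − 4·R1.
R2 ← R2 / (-25/14).
R1 ← R1 − 15/28·R2.
R3 ← R3 + 50/7·R2.
Row 3 reduces to 0 = -4, a contradiction. The system is inconsistent.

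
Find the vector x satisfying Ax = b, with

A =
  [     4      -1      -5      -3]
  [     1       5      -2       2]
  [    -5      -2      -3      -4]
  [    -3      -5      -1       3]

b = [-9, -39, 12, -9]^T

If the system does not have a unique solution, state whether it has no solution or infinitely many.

x_1 = 0, x_2 = -3, x_3 = 6, x_4 = -6

Row-reduce the augmented matrix:
R1 ← R1 / (4).
R2 ← R2 − 1·R1.
R3 ← R3 + 5·R1.
R4 ← R4 + 3·R1.
R2 ← R2 / (21/4).
R1 ← R1 + 1/4·R2.
R3 ← R3 + 13/4·R2.
R4 ← R4 + 23/4·R2.
R3 ← R3 / (-68/7).
R1 ← R1 + 9/7·R3.
R2 ← R2 + 1/7·R3.
R4 ← R4 + 39/7·R3.
R4 ← R4 / (1475/204).
R1 ← R1 − 37/204·R4.
R2 ← R2 − 125/204·R4.
R3 ← R3 − 127/204·R4.
Reading off the reduced rows gives x_1 = 0, x_2 = -3, x_3 = 6, x_4 = -6.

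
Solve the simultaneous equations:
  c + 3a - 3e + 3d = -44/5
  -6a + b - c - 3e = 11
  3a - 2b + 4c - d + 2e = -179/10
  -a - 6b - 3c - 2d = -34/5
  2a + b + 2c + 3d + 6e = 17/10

a = -3/2, b = 5/2, c = -5/2, d = 2/5, e = 1

Row-reduce the augmented matrix:
R1 ← R1 / (3).
R2 ← R2 + 6·R1.
R3 ← R3 − 3·R1.
R4 ← R4 + 1·R1.
R5 ← R5 − 2·R1.
R3 ← R3 + 2·R2.
R4 ← R4 + 6·R2.
R5 ← R5 − 1·R2.
R3 ← R3 / (5).
R1 ← R1 − 1/3·R3.
R2 ← R2 − 1·R3.
R4 ← R4 − 10/3·R3.
R5 ← R5 − 1/3·R3.
R4 ← R4 / (89/3).
R1 ← R1 − 7/15·R4.
R2 ← R2 − 22/5·R4.
R3 ← R3 − 8/5·R4.
R5 ← R5 + 83/15·R4.
R5 ← R5 / (821/89).
R1 ← R1 − 53/89·R5.
R2 ← R2 − 42/89·R5.
R3 ← R3 + 9/89·R5.
R4 ← R4 + 139/89·R5.
Reading off the reduced rows gives a = -3/2, b = 5/2, c = -5/2, d = 2/5, e = 1.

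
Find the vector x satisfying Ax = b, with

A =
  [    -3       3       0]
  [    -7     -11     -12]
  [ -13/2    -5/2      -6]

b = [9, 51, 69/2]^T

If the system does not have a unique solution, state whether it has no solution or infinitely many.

infinitely many solutions

Row-reduce:
R1 ← R1 / (-3).
R2 ← R2 + 7·R1.
R3 ← R3 + 13/2·R1.
R2 ← R2 / (-18).
R1 ← R1 + 1·R2.
R3 ← R3 + 9·R2.
Rank is 2 with 3 unknowns, leaving x_3 free.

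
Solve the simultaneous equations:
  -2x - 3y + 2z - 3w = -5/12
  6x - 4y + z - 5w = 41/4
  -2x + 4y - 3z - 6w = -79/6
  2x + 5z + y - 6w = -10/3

x = 4/3, y = -3/2, z = 0, w = 3/4

Row-reduce the augmented matrix:
R1 ← R1 / (-2).
R2 ← R2 − 6·R1.
R3 ← R3 + 2·R1.
R4 ← R4 − 2·R1.
R2 ← R2 / (-13).
R1 ← R1 − 3/2·R2.
R3 ← R3 − 7·R2.
R4 ← R4 + 2·R2.
R3 ← R3 / (-16/13).
R1 ← R1 + 5/26·R3.
R2 ← R2 + 7/13·R3.
R4 ← R4 − 77/13·R3.
R4 ← R4 / (-921/16).
R1 ← R1 − 49/32·R4.
R2 ← R2 − 91/16·R4.
R3 ← R3 − 137/16·R4.
Reading off the reduced rows gives x = 4/3, y = -3/2, z = 0, w = 3/4.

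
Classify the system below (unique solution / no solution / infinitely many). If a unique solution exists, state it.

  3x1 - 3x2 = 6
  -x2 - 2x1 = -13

x1 = 5, x2 = 3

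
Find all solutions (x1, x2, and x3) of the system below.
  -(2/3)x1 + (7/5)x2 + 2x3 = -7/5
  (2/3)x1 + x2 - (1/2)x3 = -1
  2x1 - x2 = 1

x1 = 0, x2 = -1, x3 = 0

Row-reduce the augmented matrix:
R1 ← R1 / (-2/3).
R2 ← R2 − 2/3·R1.
R3 ← R3 − 2·R1.
R2 ← R2 / (12/5).
R1 ← R1 + 21/10·R2.
R3 ← R3 − 16/5·R2.
R3 ← R3 / (4).
R1 ← R1 + 27/16·R3.
R2 ← R2 − 5/8·R3.
Reading off the reduced rows gives x1 = 0, x2 = -1, x3 = 0.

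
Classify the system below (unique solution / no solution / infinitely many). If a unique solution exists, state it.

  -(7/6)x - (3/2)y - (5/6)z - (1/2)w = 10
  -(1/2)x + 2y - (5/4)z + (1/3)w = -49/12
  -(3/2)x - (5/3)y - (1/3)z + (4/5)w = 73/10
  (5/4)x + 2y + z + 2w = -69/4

x = -5, y = -2, z = 1, w = -4

Row-reduce the augmented matrix:
R1 ← R1 / (-7/6).
R2 ← R2 + 1/2·R1.
R3 ← R3 + 3/2·R1.
R4 ← R4 − 5/4·R1.
R2 ← R2 / (37/14).
R1 ← R1 − 9/7·R2.
R3 ← R3 − 11/42·R2.
R4 ← R4 − 11/28·R2.
R3 ← R3 / (367/444).
R1 ← R1 − 85/74·R3.
R2 ← R2 + 25/74·R3.
R4 ← R4 − 71/296·R3.
R4 ← R4 / (10789/11010).
R1 ← R1 + 1946/1101·R4.
R2 ← R2 − 853/1101·R4.
R3 ← R3 − 9248/5505·R4.
Reading off the reduced rows gives x = -5, y = -2, z = 1, w = -4.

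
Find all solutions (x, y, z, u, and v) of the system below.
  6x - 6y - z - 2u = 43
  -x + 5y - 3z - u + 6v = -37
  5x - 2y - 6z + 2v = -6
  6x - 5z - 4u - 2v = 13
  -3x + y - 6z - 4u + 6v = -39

Row-reduce the augmented matrix:
R1 ← R1 / (6).
R2 ← R2 + 1·R1.
R3 ← R3 − 5·R1.
R4 ← R4 − 6·R1.
R5 ← R5 + 3·R1.
R2 ← R2 / (4).
R1 ← R1 + 1·R2.
R3 ← R3 − 3·R2.
R4 ← R4 − 6·R2.
R5 ← R5 + 2·R2.
R3 ← R3 / (-67/24).
R1 ← R1 + 23/24·R3.
R2 ← R2 + 19/24·R3.
R4 ← R4 − 3/4·R3.
R5 ← R5 + 97/12·R3.
R4 ← R4 / (48/67).
R1 ← R1 + 106/67·R4.
R2 ← R2 + 73/67·R4.
R3 ← R3 + 64/67·R4.
R5 ← R5 + 897/67·R4.
R5 ← R5 / (-1615/8).
R1 ← R1 + 281/12·R5.
R2 ← R2 + 373/24·R5.
R3 ← R3 + 44/3·R5.
R4 ← R4 + 391/24·R5.
Reading off the reduced rows gives x = 4, y = -3, z = 5, u = -3, v = -1.

x = 4, y = -3, z = 5, u = -3, v = -1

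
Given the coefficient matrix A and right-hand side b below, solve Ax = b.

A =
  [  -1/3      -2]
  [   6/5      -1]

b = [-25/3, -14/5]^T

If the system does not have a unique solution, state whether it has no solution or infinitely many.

From equation 2: x_2 = 14/5 + 6/5·x_1.
Substitute into equation 1 and solve: x_1 = 1.
Then x_2 = 4.

x_1 = 1, x_2 = 4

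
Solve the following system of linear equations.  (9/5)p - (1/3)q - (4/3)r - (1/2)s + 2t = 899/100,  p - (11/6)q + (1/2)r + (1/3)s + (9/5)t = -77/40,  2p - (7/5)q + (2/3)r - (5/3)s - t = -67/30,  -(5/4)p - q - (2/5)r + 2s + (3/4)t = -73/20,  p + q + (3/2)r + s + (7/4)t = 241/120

p = 9/5, q = 5/2, r = -11/4, s = -1/2, t = 4/3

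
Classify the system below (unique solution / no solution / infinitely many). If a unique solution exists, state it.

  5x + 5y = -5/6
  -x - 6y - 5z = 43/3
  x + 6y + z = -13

x = 7/3, y = -5/2, z = -1/3

Row-reduce the augmented matrix:
R1 ← R1 / (5).
R2 ← R2 + 1·R1.
R3 ← R3 − 1·R1.
R2 ← R2 / (-5).
R1 ← R1 − 1·R2.
R3 ← R3 − 5·R2.
R3 ← R3 / (-4).
R1 ← R1 + 1·R3.
R2 ← R2 − 1·R3.
Reading off the reduced rows gives x = 7/3, y = -5/2, z = -1/3.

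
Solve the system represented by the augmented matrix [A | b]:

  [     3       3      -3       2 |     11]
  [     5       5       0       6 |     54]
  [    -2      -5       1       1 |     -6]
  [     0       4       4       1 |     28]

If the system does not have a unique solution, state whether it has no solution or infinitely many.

Row-reduce the augmented matrix:
R1 ← R1 / (3).
R2 ← R2 − 5·R1.
R3 ← R3 + 2·R1.
Swap R2 and R3.
R2 ← R2 / (-3).
R1 ← R1 − 1·R2.
R4 ← R4 − 4·R2.
R3 ← R3 / (5).
R1 ← R1 + 4/3·R3.
R2 ← R2 − 1/3·R3.
R4 ← R4 − 8/3·R3.
R4 ← R4 / (121/45).
R1 ← R1 − 97/45·R4.
R2 ← R2 + 43/45·R4.
R3 ← R3 − 8/15·R4.
Reading off the reduced rows gives x_1 = 5, x_2 = 1, x_3 = 5, x_4 = 4.

x_1 = 5, x_2 = 1, x_3 = 5, x_4 = 4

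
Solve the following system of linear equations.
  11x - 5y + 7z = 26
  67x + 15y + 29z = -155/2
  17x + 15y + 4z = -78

no solution

Row-reduce:
R1 ← R1 / (11).
R2 ← R2 − 67·R1.
R3 ← R3 − 17·R1.
R2 ← R2 / (500/11).
R1 ← R1 + 5/11·R2.
R3 ← R3 − 250/11·R2.
Row 3 reduces to 0 = -1/4, a contradiction. The system is inconsistent.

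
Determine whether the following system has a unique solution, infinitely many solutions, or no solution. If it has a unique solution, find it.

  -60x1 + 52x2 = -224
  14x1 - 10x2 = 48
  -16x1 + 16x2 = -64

Row-reduce the augmented matrix:
R1 ← R1 / (-60).
R2 ← R2 − 14·R1.
R3 ← R3 + 16·R1.
R2 ← R2 / (32/15).
R1 ← R1 + 13/15·R2.
R3 ← R3 − 32/15·R2.
R3 reduces to 0 = 0, so the extra equation is consistent.
Reading off the reduced rows gives x1 = 2, x2 = -2.

x1 = 2, x2 = -2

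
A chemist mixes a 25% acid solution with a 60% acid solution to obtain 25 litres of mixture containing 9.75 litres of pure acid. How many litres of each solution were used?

litres of solution A: 15, litres of solution B: 10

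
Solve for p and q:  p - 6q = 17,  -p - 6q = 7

p = 5, q = -2

From equation 1: p = 17 + 6·q.
Substitute into equation 2 and solve: q = -2.
Then p = 5.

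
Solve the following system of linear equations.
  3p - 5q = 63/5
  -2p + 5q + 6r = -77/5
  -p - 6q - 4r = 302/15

p = -4/5, q = -3, r = -1/3

Row-reduce the augmented matrix:
R1 ← R1 / (3).
R2 ← R2 + 2·R1.
R3 ← R3 + 1·R1.
R2 ← R2 / (5/3).
R1 ← R1 + 5/3·R2.
R3 ← R3 + 23/3·R2.
R3 ← R3 / (118/5).
R1 ← R1 − 6·R3.
R2 ← R2 − 18/5·R3.
Reading off the reduced rows gives p = -4/5, q = -3, r = -1/3.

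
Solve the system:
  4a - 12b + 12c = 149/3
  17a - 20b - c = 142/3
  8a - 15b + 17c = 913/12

Row-reduce the augmented matrix:
R1 ← R1 / (4).
R2 ← R2 − 17·R1.
R3 ← R3 − 8·R1.
R2 ← R2 / (31).
R1 ← R1 + 3·R2.
R3 ← R3 − 9·R2.
R3 ← R3 / (251/31).
R1 ← R1 + 63/31·R3.
R2 ← R2 + 52/31·R3.
Reading off the reduced rows gives a = 8/3, b = -1/4, c = 3.

a = 8/3, b = -1/4, c = 3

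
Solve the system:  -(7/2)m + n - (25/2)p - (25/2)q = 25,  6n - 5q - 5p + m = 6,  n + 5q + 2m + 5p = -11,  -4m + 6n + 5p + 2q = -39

infinitely many solutions

Row-reduce:
R1 ← R1 / (-7/2).
R2 ← R2 − 1·R1.
R3 ← R3 − 2·R1.
R4 ← R4 + 4·R1.
R2 ← R2 / (44/7).
R1 ← R1 + 2/7·R2.
R3 ← R3 − 11/7·R2.
R4 ← R4 − 34/7·R2.
Swap R3 and R4.
R3 ← R3 / (285/11).
R1 ← R1 − 35/11·R3.
R2 ← R2 + 15/11·R3.
Rank is 3 with 4 unknowns, leaving q free.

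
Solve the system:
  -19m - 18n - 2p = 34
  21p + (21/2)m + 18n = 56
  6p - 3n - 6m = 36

no solution

Row-reduce:
R1 ← R1 / (-19).
R2 ← R2 − 21/2·R1.
R3 ← R3 + 6·R1.
R2 ← R2 / (153/19).
R1 ← R1 − 18/19·R2.
R3 ← R3 − 51/19·R2.
Row 3 reduces to 0 = 1/3, a contradiction. The system is inconsistent.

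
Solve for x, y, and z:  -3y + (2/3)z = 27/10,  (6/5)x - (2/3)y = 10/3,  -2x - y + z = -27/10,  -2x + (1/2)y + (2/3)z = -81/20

Row-reduce the augmented matrix:
Swap R1 and R2.
R1 ← R1 / (6/5).
R3 ← R3 + 2·R1.
R4 ← R4 + 2·R1.
R2 ← R2 / (-3).
R1 ← R1 + 5/9·R2.
R3 ← R3 + 19/9·R2.
R4 ← R4 + 11/18·R2.
R3 ← R3 / (43/81).
R1 ← R1 + 10/81·R3.
R2 ← R2 + 2/9·R3.
R4 ← R4 − 43/81·R3.
R4 reduces to 0 = 0, so the extra equation is consistent.
Reading off the reduced rows gives x = 5/2, y = -1/2, z = 9/5.

x = 5/2, y = -1/2, z = 9/5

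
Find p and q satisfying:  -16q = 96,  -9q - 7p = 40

Row-reduce the augmented matrix:
Swap R1 and R2.
R1 ← R1 / (-7).
R2 ← R2 / (-16).
R1 ← R1 − 9/7·R2.
Reading off the reduced rows gives p = 2, q = -6.

p = 2, q = -6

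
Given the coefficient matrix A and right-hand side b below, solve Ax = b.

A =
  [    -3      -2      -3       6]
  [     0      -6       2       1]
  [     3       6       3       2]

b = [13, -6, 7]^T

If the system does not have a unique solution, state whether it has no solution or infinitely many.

infinitely many solutions

Row-reduce:
R1 ← R1 / (-3).
R3 ← R3 − 3·R1.
R2 ← R2 / (-6).
R1 ← R1 − 2/3·R2.
R3 ← R3 − 4·R2.
R3 ← R3 / (4/3).
R1 ← R1 − 11/9·R3.
R2 ← R2 + 1/3·R3.
Rank is 3 with 4 unknowns, leaving x_4 free.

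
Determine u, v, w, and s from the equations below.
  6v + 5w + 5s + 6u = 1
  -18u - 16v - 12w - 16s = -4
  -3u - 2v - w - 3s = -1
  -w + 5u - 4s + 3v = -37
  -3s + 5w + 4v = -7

Row-reduce the augmented matrix:
R1 ← R1 / (6).
R2 ← R2 + 18·R1.
R3 ← R3 + 3·R1.
R4 ← R4 − 5·R1.
R2 ← R2 / (2).
R1 ← R1 − 1·R2.
R3 ← R3 − 1·R2.
R4 ← R4 + 2·R2.
R5 ← R5 − 4·R2.
Swap R3 and R4.
R3 ← R3 / (-13/6).
R1 ← R1 + 2/3·R3.
R2 ← R2 − 3/2·R3.
R5 ← R5 + 1·R3.
Swap R4 and R5.
R4 ← R4 / (42/13).
R1 ← R1 − 54/13·R4.
R2 ← R2 + 89/13·R4.
R3 ← R3 − 55/13·R4.
R5 reduces to 0 = 0, so the extra equation is consistent.
Reading off the reduced rows gives u = -4, v = 0, w = 1, s = 4.

u = -4, v = 0, w = 1, s = 4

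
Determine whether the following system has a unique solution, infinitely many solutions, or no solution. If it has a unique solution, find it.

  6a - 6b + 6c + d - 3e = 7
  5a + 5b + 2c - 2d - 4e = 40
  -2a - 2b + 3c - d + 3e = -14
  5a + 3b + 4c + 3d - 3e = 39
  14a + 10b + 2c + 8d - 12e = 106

Row-reduce:
R1 ← R1 / (6).
R2 ← R2 − 5·R1.
R3 ← R3 + 2·R1.
R4 ← R4 − 5·R1.
R5 ← R5 − 14·R1.
R2 ← R2 / (10).
R1 ← R1 + 1·R2.
R3 ← R3 + 4·R2.
R4 ← R4 − 8·R2.
R5 ← R5 − 24·R2.
R3 ← R3 / (19/5).
R1 ← R1 − 7/10·R3.
R2 ← R2 + 3/10·R3.
R4 ← R4 − 7/5·R3.
R5 ← R5 + 24/5·R3.
R4 ← R4 / (581/114).
R1 ← R1 − 49/228·R4.
R2 ← R2 + 97/228·R4.
R3 ← R3 + 9/19·R4.
R5 ← R5 − 581/57·R4.
Rank is 4 with 5 unknowns, leaving e free.

infinitely many solutions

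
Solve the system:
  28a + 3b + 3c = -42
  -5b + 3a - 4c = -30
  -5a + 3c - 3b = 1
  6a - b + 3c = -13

no solution

Row-reduce:
R1 ← R1 / (28).
R2 ← R2 − 3·R1.
R3 ← R3 + 5·R1.
R4 ← R4 − 6·R1.
R2 ← R2 / (-149/28).
R1 ← R1 − 3/28·R2.
R3 ← R3 + 69/28·R2.
R4 ← R4 + 23/14·R2.
R3 ← R3 / (825/149).
R1 ← R1 − 3/149·R3.
R2 ← R2 − 121/149·R3.
R4 ← R4 − 550/149·R3.
Row 4 reduces to 0 = 1/3, a contradiction. The system is inconsistent.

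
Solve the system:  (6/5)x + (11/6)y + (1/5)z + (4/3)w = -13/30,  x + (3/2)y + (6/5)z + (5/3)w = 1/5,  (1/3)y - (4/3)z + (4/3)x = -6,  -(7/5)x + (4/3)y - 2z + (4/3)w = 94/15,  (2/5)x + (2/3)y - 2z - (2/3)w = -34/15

no solution

Row-reduce:
R1 ← R1 / (6/5).
R2 ← R2 − 1·R1.
R3 ← R3 − 4/3·R1.
R4 ← R4 + 7/5·R1.
R5 ← R5 − 2/5·R1.
R2 ← R2 / (-1/36).
R1 ← R1 − 55/36·R2.
R3 ← R3 + 46/27·R2.
R4 ← R4 − 125/36·R2.
R5 ← R5 − 1/18·R2.
R3 ← R3 / (-974/15).
R1 ← R1 − 57·R3.
R2 ← R2 + 186/5·R3.
R4 ← R4 − 637/5·R3.
R4 ← R4 / (1253/487).
R1 ← R1 − 665/1461·R4.
R2 ← R2 − 180/487·R4.
R3 ← R3 − 800/1461·R4.
Row 5 reduces to 0 = -1, a contradiction. The system is inconsistent.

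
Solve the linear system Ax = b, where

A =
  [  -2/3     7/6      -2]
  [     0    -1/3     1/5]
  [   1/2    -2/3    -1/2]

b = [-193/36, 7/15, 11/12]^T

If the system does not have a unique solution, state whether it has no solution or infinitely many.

Row-reduce the augmented matrix:
R1 ← R1 / (-2/3).
R3 ← R3 − 1/2·R1.
R2 ← R2 / (-1/3).
R1 ← R1 + 7/4·R2.
R3 ← R3 − 5/24·R2.
R3 ← R3 / (-15/8).
R1 ← R1 − 39/20·R3.
R2 ← R2 + 3/5·R3.
Reading off the reduced rows gives x_1 = 8/3, x_2 = -1/2, x_3 = 3/2.

x_1 = 8/3, x_2 = -1/2, x_3 = 3/2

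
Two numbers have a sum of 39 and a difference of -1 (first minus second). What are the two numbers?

first number: 19, second number: 20

Let x = first number, y = second number.
  x + y = 39
  x - y = -1
Row-reduce the augmented matrix:
R2 ← R2 − 1·R1.
R2 ← R2 / (-2).
R1 ← R1 − 1·R2.
Reading off the reduced rows gives x = 19, y = 20.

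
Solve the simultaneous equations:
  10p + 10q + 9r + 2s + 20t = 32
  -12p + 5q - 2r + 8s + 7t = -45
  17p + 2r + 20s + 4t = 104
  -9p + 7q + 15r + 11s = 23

Row-reduce:
R1 ← R1 / (10).
R2 ← R2 + 12·R1.
R3 ← R3 − 17·R1.
R4 ← R4 + 9·R1.
R2 ← R2 / (17).
R1 ← R1 − 1·R2.
R3 ← R3 + 17·R2.
R4 ← R4 − 16·R2.
R3 ← R3 / (-9/2).
R1 ← R1 − 13/34·R3.
R2 ← R2 − 44/85·R3.
R4 ← R4 − 2519/170·R3.
R4 ← R4 / (7813/85).
R1 ← R1 − 32/17·R4.
R2 ← R2 − 316/85·R4.
R3 ← R3 + 6·R4.
Rank is 4 with 5 unknowns, leaving t free.

infinitely many solutions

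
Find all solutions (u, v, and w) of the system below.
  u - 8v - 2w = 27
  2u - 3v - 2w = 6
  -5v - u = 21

Row-reduce:
R2 ← R2 − 2·R1.
R3 ← R3 + 1·R1.
R2 ← R2 / (13).
R1 ← R1 + 8·R2.
R3 ← R3 + 13·R2.
Rank is 2 with 3 unknowns, leaving w free.

infinitely many solutions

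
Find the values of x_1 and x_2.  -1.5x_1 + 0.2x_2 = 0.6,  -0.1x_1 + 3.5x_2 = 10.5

x_1 = 0, x_2 = 3

Row-reduce the augmented matrix:
R1 ← R1 / (-3/2).
R2 ← R2 + 1/10·R1.
R2 ← R2 / (523/150).
R1 ← R1 + 2/15·R2.
Reading off the reduced rows gives x_1 = 0, x_2 = 3.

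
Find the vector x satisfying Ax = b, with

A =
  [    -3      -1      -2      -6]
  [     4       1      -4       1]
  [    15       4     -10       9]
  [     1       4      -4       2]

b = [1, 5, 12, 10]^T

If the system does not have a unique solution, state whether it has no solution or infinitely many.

no solution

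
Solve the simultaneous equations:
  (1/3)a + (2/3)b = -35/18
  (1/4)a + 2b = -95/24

a = -5/2, b = -5/3

Row-reduce the augmented matrix:
R1 ← R1 / (1/3).
R2 ← R2 − 1/4·R1.
R2 ← R2 / (3/2).
R1 ← R1 − 2·R2.
Reading off the reduced rows gives a = -5/2, b = -5/3.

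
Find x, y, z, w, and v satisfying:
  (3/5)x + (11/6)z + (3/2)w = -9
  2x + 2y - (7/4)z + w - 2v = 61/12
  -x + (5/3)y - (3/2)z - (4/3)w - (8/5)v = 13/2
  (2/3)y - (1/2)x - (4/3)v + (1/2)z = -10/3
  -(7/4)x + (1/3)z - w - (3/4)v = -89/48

x = 5/3, y = 1, z = -3, w = -3, v = 5/4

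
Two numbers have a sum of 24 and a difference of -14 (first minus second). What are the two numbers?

Let x = first number, y = second number.
  x + y = 24
  x - y = -14
Row-reduce the augmented matrix:
R2 ← R2 − 1·R1.
R2 ← R2 / (-2).
R1 ← R1 − 1·R2.
Reading off the reduced rows gives x = 5, y = 19.

first number: 5, second number: 19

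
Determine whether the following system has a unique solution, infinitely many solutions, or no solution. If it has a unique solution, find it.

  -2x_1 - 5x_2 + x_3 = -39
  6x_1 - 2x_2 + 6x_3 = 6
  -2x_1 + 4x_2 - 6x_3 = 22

x_1 = 4, x_2 = 6, x_3 = -1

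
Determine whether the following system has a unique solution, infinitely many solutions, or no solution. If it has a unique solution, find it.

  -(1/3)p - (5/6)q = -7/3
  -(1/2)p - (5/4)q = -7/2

infinitely many solutions

Row-reduce:
R1 ← R1 / (-1/3).
R2 ← R2 + 1/2·R1.
Rank is 1 with 2 unknowns, leaving q free.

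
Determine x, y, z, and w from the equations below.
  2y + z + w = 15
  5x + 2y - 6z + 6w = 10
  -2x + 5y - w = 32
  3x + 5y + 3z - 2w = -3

Row-reduce the augmented matrix:
Swap R1 and R2.
R1 ← R1 / (5).
R3 ← R3 + 2·R1.
R4 ← R4 − 3·R1.
R2 ← R2 / (2).
R1 ← R1 − 2/5·R2.
R3 ← R3 − 29/5·R2.
R4 ← R4 − 19/5·R2.
R3 ← R3 / (-53/10).
R1 ← R1 + 7/5·R3.
R2 ← R2 − 1/2·R3.
R4 ← R4 − 47/10·R3.
R4 ← R4 / (-468/53).
R1 ← R1 − 74/53·R4.
R2 ← R2 − 19/53·R4.
R3 ← R3 − 15/53·R4.
Reading off the reduced rows gives x = -6, y = 5, z = 0, w = 5.

x = -6, y = 5, z = 0, w = 5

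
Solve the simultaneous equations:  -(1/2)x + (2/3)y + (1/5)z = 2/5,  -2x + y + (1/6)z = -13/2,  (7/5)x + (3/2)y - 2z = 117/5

x = 6, y = 6, z = -3

Row-reduce the augmented matrix:
R1 ← R1 / (-1/2).
R2 ← R2 + 2·R1.
R3 ← R3 − 7/5·R1.
R2 ← R2 / (-5/3).
R1 ← R1 + 4/3·R2.
R3 ← R3 − 101/30·R2.
R3 ← R3 / (-4079/1500).
R1 ← R1 − 8/75·R3.
R2 ← R2 − 19/50·R3.
Reading off the reduced rows gives x = 6, y = 6, z = -3.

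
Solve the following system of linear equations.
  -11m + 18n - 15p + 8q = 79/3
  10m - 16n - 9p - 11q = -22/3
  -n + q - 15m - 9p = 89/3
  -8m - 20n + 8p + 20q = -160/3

m = -2, n = 1, p = -1/3, q = -7/3

Row-reduce the augmented matrix:
R1 ← R1 / (-11).
R2 ← R2 − 10·R1.
R3 ← R3 + 15·R1.
R4 ← R4 + 8·R1.
R2 ← R2 / (4/11).
R1 ← R1 + 18/11·R2.
R3 ← R3 + 281/11·R2.
R4 ← R4 + 364/11·R2.
R3 ← R3 / (-6315/4).
R1 ← R1 + 201/2·R3.
R2 ← R2 + 249/4·R3.
R4 ← R4 + 2041·R3.
R4 ← R4 / (166192/6315).
R1 ← R1 + 423/2105·R4.
R2 ← R2 − 979/2105·R4.
R3 ← R3 − 1087/6315·R4.
Reading off the reduced rows gives m = -2, n = 1, p = -1/3, q = -7/3.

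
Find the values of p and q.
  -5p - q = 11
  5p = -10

p = -2, q = -1

Row-reduce the augmented matrix:
R1 ← R1 / (-5).
R2 ← R2 − 5·R1.
R2 ← R2 / (-1).
R1 ← R1 − 1/5·R2.
Reading off the reduced rows gives p = -2, q = -1.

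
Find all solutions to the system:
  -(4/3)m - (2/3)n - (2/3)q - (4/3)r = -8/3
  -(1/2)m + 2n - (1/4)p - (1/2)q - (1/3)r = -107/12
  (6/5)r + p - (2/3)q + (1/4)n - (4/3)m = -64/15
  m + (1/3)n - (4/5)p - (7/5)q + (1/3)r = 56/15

Row-reduce:
R1 ← R1 / (-4/3).
R2 ← R2 + 1/2·R1.
R3 ← R3 + 4/3·R1.
R4 ← R4 − 1·R1.
R2 ← R2 / (9/4).
R1 ← R1 − 1/2·R2.
R3 ← R3 − 11/12·R2.
R4 ← R4 + 1/6·R2.
R3 ← R3 / (119/108).
R1 ← R1 − 1/18·R3.
R2 ← R2 + 1/9·R3.
R4 ← R4 + 221/270·R3.
R4 ← R4 / (-129/70).
R1 ← R1 − 131/238·R4.
R2 ← R2 + 12/119·R4.
R3 ← R3 − 11/119·R4.
Rank is 4 with 5 unknowns, leaving r free.

infinitely many solutions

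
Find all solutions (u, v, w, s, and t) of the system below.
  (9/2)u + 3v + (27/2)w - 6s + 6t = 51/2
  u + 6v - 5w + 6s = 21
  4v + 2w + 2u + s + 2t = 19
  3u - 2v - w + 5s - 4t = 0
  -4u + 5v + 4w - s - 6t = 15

Row-reduce:
R1 ← R1 / (9/2).
R2 ← R2 − 1·R1.
R3 ← R3 − 2·R1.
R4 ← R4 − 3·R1.
R5 ← R5 + 4·R1.
R2 ← R2 / (16/3).
R1 ← R1 − 2/3·R2.
R3 ← R3 − 8/3·R2.
R4 ← R4 + 4·R2.
R5 ← R5 − 23/3·R2.
Swap R3 and R4.
R3 ← R3 / (-16).
R1 ← R1 − 4·R3.
R2 ← R2 + 3/2·R3.
R5 ← R5 − 55/2·R3.
Swap R4 and R5.
R4 ← R4 / (515/64).
R1 ← R1 − 11/8·R4.
R2 ← R2 − 1/64·R4.
R3 ← R3 + 29/32·R4.
Rank is 4 with 5 unknowns, leaving t free.

infinitely many solutions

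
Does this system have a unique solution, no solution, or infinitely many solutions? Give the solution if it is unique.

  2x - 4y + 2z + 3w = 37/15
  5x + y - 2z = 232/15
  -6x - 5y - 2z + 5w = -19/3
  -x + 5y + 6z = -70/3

x = 7/3, y = -6/5, z = -5/2, w = -2/3

Row-reduce the augmented matrix:
R1 ← R1 / (2).
R2 ← R2 − 5·R1.
R3 ← R3 + 6·R1.
R4 ← R4 + 1·R1.
R2 ← R2 / (11).
R1 ← R1 + 2·R2.
R3 ← R3 + 17·R2.
R4 ← R4 − 3·R2.
R3 ← R3 / (-75/11).
R1 ← R1 + 3/11·R3.
R2 ← R2 + 7/11·R3.
R4 ← R4 − 98/11·R3.
R4 ← R4 / (502/75).
R1 ← R1 − 1/25·R4.
R2 ← R2 + 68/75·R4.
R3 ← R3 + 53/150·R4.
Reading off the reduced rows gives x = 7/3, y = -6/5, z = -5/2, w = -2/3.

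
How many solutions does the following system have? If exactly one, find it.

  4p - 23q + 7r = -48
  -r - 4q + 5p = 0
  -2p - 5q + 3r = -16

infinitely many solutions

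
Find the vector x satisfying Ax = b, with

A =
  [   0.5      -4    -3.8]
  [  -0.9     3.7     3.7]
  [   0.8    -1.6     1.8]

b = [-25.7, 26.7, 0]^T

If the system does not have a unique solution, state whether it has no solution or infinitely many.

x_1 = -5, x_2 = 2, x_3 = 4

Row-reduce the augmented matrix:
R1 ← R1 / (1/2).
R2 ← R2 + 9/10·R1.
R3 ← R3 − 4/5·R1.
R2 ← R2 / (-7/2).
R1 ← R1 + 8·R2.
R3 ← R3 − 24/5·R2.
R3 ← R3 / (3127/875).
R1 ← R1 + 74/175·R3.
R2 ← R2 − 157/175·R3.
Reading off the reduced rows gives x_1 = -5, x_2 = 2, x_3 = 4.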